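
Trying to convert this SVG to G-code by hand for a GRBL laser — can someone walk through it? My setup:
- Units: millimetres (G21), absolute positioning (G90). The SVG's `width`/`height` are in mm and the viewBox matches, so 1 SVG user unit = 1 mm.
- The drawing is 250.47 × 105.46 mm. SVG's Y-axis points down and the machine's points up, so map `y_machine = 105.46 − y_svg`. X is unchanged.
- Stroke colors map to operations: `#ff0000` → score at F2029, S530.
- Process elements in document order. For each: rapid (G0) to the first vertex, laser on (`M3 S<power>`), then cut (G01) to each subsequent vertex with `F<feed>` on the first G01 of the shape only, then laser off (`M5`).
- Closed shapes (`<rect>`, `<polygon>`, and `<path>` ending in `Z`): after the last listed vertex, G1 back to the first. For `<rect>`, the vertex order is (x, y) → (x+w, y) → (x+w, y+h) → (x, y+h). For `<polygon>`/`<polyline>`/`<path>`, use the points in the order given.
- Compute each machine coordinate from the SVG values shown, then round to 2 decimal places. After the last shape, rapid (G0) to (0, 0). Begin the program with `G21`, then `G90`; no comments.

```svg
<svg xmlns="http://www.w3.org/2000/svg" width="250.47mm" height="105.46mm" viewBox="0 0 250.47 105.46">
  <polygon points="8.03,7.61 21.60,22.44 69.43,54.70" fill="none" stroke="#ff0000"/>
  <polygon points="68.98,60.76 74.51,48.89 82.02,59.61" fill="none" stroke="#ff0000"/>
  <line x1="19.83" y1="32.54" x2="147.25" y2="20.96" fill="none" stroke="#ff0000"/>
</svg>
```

G21
G90
G0 X8.03 Y97.85
M3 S530
G01 X21.60 Y83.02 F2029
G01 X69.43 Y50.76
G01 X8.03 Y97.85
M5
G0 X68.98 Y44.70
M3 S530
G01 X74.51 Y56.57 F2029
G01 X82.02 Y45.85
G01 X68.98 Y44.70
M5
G0 X19.83 Y72.92
M3 S530
G01 X147.25 Y84.50 F2029
M5
G0 X0.00 Y0.00

viewBox `0 0 250.47 105.46` with mm width/height → 1 unit = 1 mm. Flip: y_m = 105.46 − y_svg.

**Shape 1** — `<polygon>` closed polygon, stroke `#ff0000` → score (S530, F2029). Machine vertices: (8.03,97.85) → (21.60,83.02) → (69.43,50.76) → (8.03,97.85). Closed: final G1 returns to the first vertex.

**Shape 2** — `<polygon>` regular polygon, stroke `#ff0000` → score (S530, F2029). Machine vertices: (68.98,44.70) → (74.51,56.57) → (82.02,45.85) → (68.98,44.70). Closed: final G1 returns to the first vertex.

**Shape 3** — `<line>` line segment, stroke `#ff0000` → score (S530, F2029). Machine vertices: (19.83,72.92) → (147.25,84.50). Open path.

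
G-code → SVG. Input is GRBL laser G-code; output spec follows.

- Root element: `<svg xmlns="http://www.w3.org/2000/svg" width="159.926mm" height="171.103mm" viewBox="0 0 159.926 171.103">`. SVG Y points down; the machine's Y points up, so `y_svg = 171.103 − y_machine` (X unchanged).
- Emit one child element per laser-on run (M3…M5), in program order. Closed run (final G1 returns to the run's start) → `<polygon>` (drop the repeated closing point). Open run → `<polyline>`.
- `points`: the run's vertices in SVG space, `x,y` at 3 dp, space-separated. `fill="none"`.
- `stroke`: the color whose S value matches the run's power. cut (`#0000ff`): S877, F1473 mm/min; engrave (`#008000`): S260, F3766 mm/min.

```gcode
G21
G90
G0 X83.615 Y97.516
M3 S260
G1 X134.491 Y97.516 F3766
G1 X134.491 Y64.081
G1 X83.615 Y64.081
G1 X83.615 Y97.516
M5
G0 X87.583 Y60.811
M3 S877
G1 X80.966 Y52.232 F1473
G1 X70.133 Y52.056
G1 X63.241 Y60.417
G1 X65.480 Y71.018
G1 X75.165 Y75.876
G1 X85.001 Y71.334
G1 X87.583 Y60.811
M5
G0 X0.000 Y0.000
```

<svg xmlns="http://www.w3.org/2000/svg" width="159.926mm" height="171.103mm" viewBox="0 0 159.926 171.103">
  <polygon points="83.615,73.587 134.491,73.587 134.491,107.022 83.615,107.022" fill="none" stroke="#008000"/>
  <polygon points="87.583,110.292 80.966,118.871 70.133,119.047 63.241,110.686 65.480,100.085 75.165,95.227 85.001,99.769" fill="none" stroke="#0000ff"/>
</svg>

Each laser-on run becomes one SVG element. Flip Y back into SVG space with y_svg = 171.103 − y_machine.

Run 1: power S260 maps to stroke `#008000` (engrave). The run returns to its start, so emit a `<polygon>` with points (Y-flipped): 83.615,73.587 134.491,73.587 134.491,107.022 83.615,107.022.

Run 2: power S877 maps to stroke `#0000ff` (cut). The run returns to its start, so emit a `<polygon>` with points (Y-flipped): 87.583,110.292 80.966,118.871 70.133,119.047 63.241,110.686 65.480,100.085 75.165,95.227 85.001,99.769.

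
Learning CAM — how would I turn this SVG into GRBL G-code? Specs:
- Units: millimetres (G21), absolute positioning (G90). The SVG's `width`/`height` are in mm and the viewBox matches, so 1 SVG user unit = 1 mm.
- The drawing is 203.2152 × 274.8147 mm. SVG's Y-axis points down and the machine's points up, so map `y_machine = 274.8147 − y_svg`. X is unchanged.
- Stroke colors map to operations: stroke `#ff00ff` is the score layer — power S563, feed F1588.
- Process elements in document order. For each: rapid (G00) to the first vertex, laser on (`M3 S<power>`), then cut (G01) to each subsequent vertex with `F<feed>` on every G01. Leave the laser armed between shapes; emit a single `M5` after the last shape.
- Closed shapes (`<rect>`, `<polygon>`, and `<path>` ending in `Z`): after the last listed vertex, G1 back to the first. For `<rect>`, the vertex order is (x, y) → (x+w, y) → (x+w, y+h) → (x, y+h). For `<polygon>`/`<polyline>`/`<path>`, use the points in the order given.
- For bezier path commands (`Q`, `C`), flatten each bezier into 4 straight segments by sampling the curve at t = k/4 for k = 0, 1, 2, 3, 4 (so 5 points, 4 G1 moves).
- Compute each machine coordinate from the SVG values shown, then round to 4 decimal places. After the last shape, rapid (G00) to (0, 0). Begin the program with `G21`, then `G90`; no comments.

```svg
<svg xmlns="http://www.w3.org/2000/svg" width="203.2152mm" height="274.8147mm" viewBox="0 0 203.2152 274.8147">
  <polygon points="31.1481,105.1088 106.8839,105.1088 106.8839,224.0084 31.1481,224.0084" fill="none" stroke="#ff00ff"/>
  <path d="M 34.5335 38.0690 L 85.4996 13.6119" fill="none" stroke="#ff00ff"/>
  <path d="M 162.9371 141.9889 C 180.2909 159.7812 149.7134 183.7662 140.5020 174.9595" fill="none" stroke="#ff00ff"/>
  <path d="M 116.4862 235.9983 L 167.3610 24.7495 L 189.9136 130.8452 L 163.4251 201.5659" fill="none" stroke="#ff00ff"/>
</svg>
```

G21
G90
G00 X31.1481 Y169.7059
M3 S563
G01 X106.8839 Y169.7059 F1588
G01 X106.8839 Y50.8063 F1588
G01 X31.1481 Y50.8063 F1588
G01 X31.1481 Y169.7059 F1588
G00 X34.5335 Y236.7457
M3 S563
G01 X85.4996 Y261.2028 F1588
G00 X162.9371 Y132.8258
M3 S563
G01 X168.0481 Y118.9296 F1588
G01 X161.6815 Y106.3659 F1588
G01 X150.3339 Y98.7895 F1588
G01 X140.5020 Y99.8552 F1588
G00 X116.4862 Y38.8164
M3 S563
G01 X167.3610 Y250.0652 F1588
G01 X189.9136 Y143.9695 F1588
G01 X163.4251 Y73.2488 F1588
M5
G00 X0.0000 Y0.0000

viewBox `0 0 203.2152 274.8147` with mm width/height → 1 unit = 1 mm. Flip: y_m = 274.8147 − y_svg.

**Shape 1** — `<polygon>` rectangle, stroke `#ff00ff` → score (S563, F1588). Machine vertices: (31.1481,169.7059) → (106.8839,169.7059) → (106.8839,50.8063) → (31.1481,50.8063) → (31.1481,169.7059). Closed: final G1 returns to the first vertex.

**Shape 2** — `<path>` line segment, stroke `#ff00ff` → score (S563, F1588). Machine vertices: (34.5335,236.7457) → (85.4996,261.2028). Open path.

**Shape 3** — `<path>` cubic bezier, stroke `#ff00ff` → score (S563, F1588). Control points (SVG): P0=(162.9371,141.9889), P1=(180.2909,159.7812), P2=(149.7134,183.7662), P3=(140.5020,174.9595); sampled at t=k/4. Machine vertices: (162.9371,132.8258) → (168.0481,118.9296) → (161.6815,106.3659) → (150.3339,98.7895) → (140.5020,99.8552). Open path.

**Shape 4** — `<path>` open polyline, stroke `#ff00ff` → score (S563, F1588). Machine vertices: (116.4862,38.8164) → (167.3610,250.0652) → (189.9136,143.9695) → (163.4251,73.2488). Open path.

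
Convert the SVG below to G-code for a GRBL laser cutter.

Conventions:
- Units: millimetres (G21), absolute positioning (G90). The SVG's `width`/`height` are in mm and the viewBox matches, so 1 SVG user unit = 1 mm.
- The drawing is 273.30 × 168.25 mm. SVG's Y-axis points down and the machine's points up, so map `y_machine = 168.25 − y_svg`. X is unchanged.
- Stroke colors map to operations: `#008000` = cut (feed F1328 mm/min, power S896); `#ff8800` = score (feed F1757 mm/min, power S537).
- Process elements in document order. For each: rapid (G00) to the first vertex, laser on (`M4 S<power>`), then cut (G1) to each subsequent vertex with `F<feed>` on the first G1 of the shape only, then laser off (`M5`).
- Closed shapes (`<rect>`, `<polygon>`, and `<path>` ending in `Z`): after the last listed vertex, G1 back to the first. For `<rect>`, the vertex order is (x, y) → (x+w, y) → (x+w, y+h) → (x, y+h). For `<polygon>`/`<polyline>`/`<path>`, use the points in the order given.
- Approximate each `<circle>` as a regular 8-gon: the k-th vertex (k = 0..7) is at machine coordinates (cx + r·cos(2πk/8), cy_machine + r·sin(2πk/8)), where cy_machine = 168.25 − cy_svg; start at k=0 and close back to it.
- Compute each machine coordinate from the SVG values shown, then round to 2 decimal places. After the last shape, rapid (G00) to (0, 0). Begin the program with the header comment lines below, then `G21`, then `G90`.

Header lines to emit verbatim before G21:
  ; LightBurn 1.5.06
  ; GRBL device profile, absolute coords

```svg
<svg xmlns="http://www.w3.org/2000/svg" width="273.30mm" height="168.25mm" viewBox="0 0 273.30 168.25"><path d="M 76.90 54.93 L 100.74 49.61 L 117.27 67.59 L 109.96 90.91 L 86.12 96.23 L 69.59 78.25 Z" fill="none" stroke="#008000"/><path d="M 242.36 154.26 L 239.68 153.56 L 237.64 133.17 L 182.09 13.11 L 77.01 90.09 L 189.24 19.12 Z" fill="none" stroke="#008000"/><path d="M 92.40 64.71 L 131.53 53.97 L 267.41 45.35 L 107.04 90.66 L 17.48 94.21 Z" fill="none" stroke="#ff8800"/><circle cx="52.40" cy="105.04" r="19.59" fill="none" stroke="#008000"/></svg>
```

viewBox `0 0 273.30 168.25` with mm width/height → 1 unit = 1 mm. Flip: y_m = 168.25 − y_svg.

**Shape 1** — `<path>` regular polygon, stroke `#008000` → cut (S896, F1328). Machine vertices: (76.90,113.32) → (100.74,118.64) → (117.27,100.66) → (109.96,77.34) → (86.12,72.02) → (69.59,90.00) → (76.90,113.32). Closed: final G1 returns to the first vertex.

**Shape 2** — `<path>` closed polygon, stroke `#008000` → cut (S896, F1328). Machine vertices: (242.36,13.99) → (239.68,14.69) → (237.64,35.08) → (182.09,155.14) → (77.01,78.16) → (189.24,149.13) → (242.36,13.99). Closed: final G1 returns to the first vertex.

**Shape 3** — `<path>` closed polygon, stroke `#ff8800` → score (S537, F1757). Machine vertices: (92.40,103.54) → (131.53,114.28) → (267.41,122.90) → (107.04,77.59) → (17.48,74.04) → (92.40,103.54). Closed: final G1 returns to the first vertex.

**Shape 4** — `<circle>` circle, stroke `#008000` → cut (S896, F1328). Machine vertices: (71.99,63.21) → (66.25,77.06) → (52.40,82.80) → (38.55,77.06) → (32.81,63.21) → (38.55,49.36) → (52.40,43.62) → (66.25,49.36) → (71.99,63.21). Closed: final G1 returns to the first vertex.

; LightBurn 1.5.06
; GRBL device profile, absolute coords
G21
G90
G00 X76.90 Y113.32
M4 S896
G1 X100.74 Y118.64 F1328
G1 X117.27 Y100.66
G1 X109.96 Y77.34
G1 X86.12 Y72.02
G1 X69.59 Y90.00
G1 X76.90 Y113.32
M5
G00 X242.36 Y13.99
M4 S896
G1 X239.68 Y14.69 F1328
G1 X237.64 Y35.08
G1 X182.09 Y155.14
G1 X77.01 Y78.16
G1 X189.24 Y149.13
G1 X242.36 Y13.99
M5
G00 X92.40 Y103.54
M4 S537
G1 X131.53 Y114.28 F1757
G1 X267.41 Y122.90
G1 X107.04 Y77.59
G1 X17.48 Y74.04
G1 X92.40 Y103.54
M5
G00 X71.99 Y63.21
M4 S896
G1 X66.25 Y77.06 F1328
G1 X52.40 Y82.80
G1 X38.55 Y77.06
G1 X32.81 Y63.21
G1 X38.55 Y49.36
G1 X52.40 Y43.62
G1 X66.25 Y49.36
G1 X71.99 Y63.21
M5
G00 X0.00 Y0.00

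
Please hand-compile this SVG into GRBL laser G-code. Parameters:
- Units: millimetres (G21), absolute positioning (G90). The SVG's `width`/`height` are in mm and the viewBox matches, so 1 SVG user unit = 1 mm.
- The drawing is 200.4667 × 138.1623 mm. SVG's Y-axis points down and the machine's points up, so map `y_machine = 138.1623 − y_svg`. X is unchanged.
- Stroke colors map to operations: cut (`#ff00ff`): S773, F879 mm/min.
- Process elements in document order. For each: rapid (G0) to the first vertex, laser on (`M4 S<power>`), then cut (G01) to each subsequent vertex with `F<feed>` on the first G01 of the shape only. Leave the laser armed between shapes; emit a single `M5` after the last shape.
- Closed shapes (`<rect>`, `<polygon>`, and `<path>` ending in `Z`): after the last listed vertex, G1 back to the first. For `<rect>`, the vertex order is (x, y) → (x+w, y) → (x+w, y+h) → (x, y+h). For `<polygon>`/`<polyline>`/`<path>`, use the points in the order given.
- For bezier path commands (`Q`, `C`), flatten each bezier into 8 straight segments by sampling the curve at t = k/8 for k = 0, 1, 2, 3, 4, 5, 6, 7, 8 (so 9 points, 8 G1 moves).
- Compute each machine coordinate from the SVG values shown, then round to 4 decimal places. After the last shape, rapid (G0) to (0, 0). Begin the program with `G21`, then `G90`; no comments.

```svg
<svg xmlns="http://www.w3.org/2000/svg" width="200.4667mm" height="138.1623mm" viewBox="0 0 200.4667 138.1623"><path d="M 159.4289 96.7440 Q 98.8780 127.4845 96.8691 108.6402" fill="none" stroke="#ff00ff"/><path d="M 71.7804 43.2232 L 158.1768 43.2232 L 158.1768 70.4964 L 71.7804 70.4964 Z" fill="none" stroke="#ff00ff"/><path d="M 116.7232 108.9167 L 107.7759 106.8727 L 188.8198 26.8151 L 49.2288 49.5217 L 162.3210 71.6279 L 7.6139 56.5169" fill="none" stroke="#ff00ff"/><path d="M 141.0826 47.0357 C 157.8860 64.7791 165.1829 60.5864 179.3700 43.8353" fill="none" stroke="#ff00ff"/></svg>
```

viewBox `0 0 200.4667 138.1623` with mm width/height → 1 unit = 1 mm. Flip: y_m = 138.1623 − y_svg.

**Shape 1** — `<path>` quadratic bezier, stroke `#ff00ff` → cut (S773, F879). Control points (SVG): P0=(159.4289,96.7440), P1=(98.8780,127.4845), P2=(96.8691,108.6402); sampled at t=k/8. Machine vertices: (159.4289,41.4183) → (145.2059,34.5079) → (132.8123,29.1471) → (122.2482,25.3358) → (113.5135,23.0740) → (106.6082,22.3617) → (101.5324,23.1990) → (98.2860,25.5858) → (96.8691,29.5221). Open path.

**Shape 2** — `<path>` rectangle, stroke `#ff00ff` → cut (S773, F879). Machine vertices: (71.7804,94.9391) → (158.1768,94.9391) → (158.1768,67.6659) → (71.7804,67.6659) → (71.7804,94.9391). Closed: final G1 returns to the first vertex.

**Shape 3** — `<path>` open polyline, stroke `#ff00ff` → cut (S773, F879). Machine vertices: (116.7232,29.2456) → (107.7759,31.2896) → (188.8198,111.3472) → (49.2288,88.6406) → (162.3210,66.5344) → (7.6139,81.6454). Open path.

**Shape 4** — `<path>` cubic bezier, stroke `#ff00ff` → cut (S773, F879). Control points (SVG): P0=(141.0826,47.0357), P1=(157.8860,64.7791), P2=(165.1829,60.5864), P3=(179.3700,43.8353); sampled at t=k/8. Machine vertices: (141.0826,91.1266) → (146.9703,85.4828) → (152.1589,81.7855) → (156.8405,79.9250) → (161.2074,79.7914) → (165.4516,81.2746) → (169.7654,84.2649) → (174.3408,88.6523) → (179.3700,94.3270). Open path.

G21
G90
G0 X159.4289 Y41.4183
M4 S773
G01 X145.2059 Y34.5079 F879
G01 X132.8123 Y29.1471
G01 X122.2482 Y25.3358
G01 X113.5135 Y23.0740
G01 X106.6082 Y22.3617
G01 X101.5324 Y23.1990
G01 X98.2860 Y25.5858
G01 X96.8691 Y29.5221
G0 X71.7804 Y94.9391
M4 S773
G01 X158.1768 Y94.9391 F879
G01 X158.1768 Y67.6659
G01 X71.7804 Y67.6659
G01 X71.7804 Y94.9391
G0 X116.7232 Y29.2456
M4 S773
G01 X107.7759 Y31.2896 F879
G01 X188.8198 Y111.3472
G01 X49.2288 Y88.6406
G01 X162.3210 Y66.5344
G01 X7.6139 Y81.6454
G0 X141.0826 Y91.1266
M4 S773
G01 X146.9703 Y85.4828 F879
G01 X152.1589 Y81.7855
G01 X156.8405 Y79.9250
G01 X161.2074 Y79.7914
G01 X165.4516 Y81.2746
G01 X169.7654 Y84.2649
G01 X174.3408 Y88.6523
G01 X179.3700 Y94.3270
M5
G0 X0.0000 Y0.0000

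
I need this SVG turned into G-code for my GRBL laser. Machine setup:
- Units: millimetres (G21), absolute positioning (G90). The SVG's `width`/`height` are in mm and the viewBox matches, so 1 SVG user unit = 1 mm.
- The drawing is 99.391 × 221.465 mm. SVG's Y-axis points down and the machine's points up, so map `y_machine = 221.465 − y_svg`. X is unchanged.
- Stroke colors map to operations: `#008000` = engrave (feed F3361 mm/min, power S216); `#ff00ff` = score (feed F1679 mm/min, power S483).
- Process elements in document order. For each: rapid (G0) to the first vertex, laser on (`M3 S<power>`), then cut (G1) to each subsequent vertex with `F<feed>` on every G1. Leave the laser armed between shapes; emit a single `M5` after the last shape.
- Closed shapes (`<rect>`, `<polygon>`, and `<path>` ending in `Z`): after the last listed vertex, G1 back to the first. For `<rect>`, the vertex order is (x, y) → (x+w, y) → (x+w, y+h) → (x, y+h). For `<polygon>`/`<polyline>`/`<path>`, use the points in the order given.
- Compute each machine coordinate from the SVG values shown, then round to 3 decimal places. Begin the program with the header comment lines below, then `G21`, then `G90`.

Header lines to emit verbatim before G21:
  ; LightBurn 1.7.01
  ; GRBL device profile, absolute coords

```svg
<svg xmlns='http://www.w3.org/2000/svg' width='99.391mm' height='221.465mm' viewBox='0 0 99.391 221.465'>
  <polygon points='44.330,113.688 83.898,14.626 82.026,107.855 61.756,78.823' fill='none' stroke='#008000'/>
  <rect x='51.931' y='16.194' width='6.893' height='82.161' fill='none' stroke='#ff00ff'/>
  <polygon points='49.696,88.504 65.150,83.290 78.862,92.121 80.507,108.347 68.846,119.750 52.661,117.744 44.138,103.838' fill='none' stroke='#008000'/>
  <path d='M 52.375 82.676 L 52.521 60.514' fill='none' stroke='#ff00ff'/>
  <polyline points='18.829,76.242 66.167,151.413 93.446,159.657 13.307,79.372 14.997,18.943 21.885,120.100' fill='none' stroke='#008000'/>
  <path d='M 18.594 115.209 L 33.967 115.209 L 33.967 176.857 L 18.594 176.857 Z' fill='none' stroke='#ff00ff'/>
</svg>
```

; LightBurn 1.7.01
; GRBL device profile, absolute coords
G21
G90
G0 X44.330 Y107.777
M3 S216
G1 X83.898 Y206.839 F3361
G1 X82.026 Y113.610 F3361
G1 X61.756 Y142.642 F3361
G1 X44.330 Y107.777 F3361
G0 X51.931 Y205.271
M3 S483
G1 X58.824 Y205.271 F1679
G1 X58.824 Y123.110 F1679
G1 X51.931 Y123.110 F1679
G1 X51.931 Y205.271 F1679
G0 X49.696 Y132.961
M3 S216
G1 X65.150 Y138.175 F3361
G1 X78.862 Y129.344 F3361
G1 X80.507 Y113.118 F3361
G1 X68.846 Y101.715 F3361
G1 X52.661 Y103.721 F3361
G1 X44.138 Y117.627 F3361
G1 X49.696 Y132.961 F3361
G0 X52.375 Y138.789
M3 S483
G1 X52.521 Y160.951 F1679
G0 X18.829 Y145.223
M3 S216
G1 X66.167 Y70.052 F3361
G1 X93.446 Y61.808 F3361
G1 X13.307 Y142.093 F3361
G1 X14.997 Y202.522 F3361
G1 X21.885 Y101.365 F3361
G0 X18.594 Y106.256
M3 S483
G1 X33.967 Y106.256 F1679
G1 X33.967 Y44.608 F1679
G1 X18.594 Y44.608 F1679
G1 X18.594 Y106.256 F1679
M5

viewBox `0 0 99.391 221.465` with mm width/height → 1 unit = 1 mm. Flip: y_m = 221.465 − y_svg.

**Shape 1** — `<polygon>` closed polygon, stroke `#008000` → engrave (S216, F3361). Machine vertices: (44.330,107.777) → (83.898,206.839) → (82.026,113.610) → (61.756,142.642) → (44.330,107.777). Closed: final G1 returns to the first vertex.

**Shape 2** — `<rect>` rectangle, stroke `#ff00ff` → score (S483, F1679). Machine vertices: (51.931,205.271) → (58.824,205.271) → (58.824,123.110) → (51.931,123.110) → (51.931,205.271). Closed: final G1 returns to the first vertex.

**Shape 3** — `<polygon>` regular polygon, stroke `#008000` → engrave (S216, F3361). Machine vertices: (49.696,132.961) → (65.150,138.175) → (78.862,129.344) → (80.507,113.118) → (68.846,101.715) → (52.661,103.721) → (44.138,117.627) → (49.696,132.961). Closed: final G1 returns to the first vertex.

**Shape 4** — `<path>` line segment, stroke `#ff00ff` → score (S483, F1679). Machine vertices: (52.375,138.789) → (52.521,160.951). Open path.

**Shape 5** — `<polyline>` open polyline, stroke `#008000` → engrave (S216, F3361). Machine vertices: (18.829,145.223) → (66.167,70.052) → (93.446,61.808) → (13.307,142.093) → (14.997,202.522) → (21.885,101.365). Open path.

**Shape 6** — `<path>` rectangle, stroke `#ff00ff` → score (S483, F1679). Machine vertices: (18.594,106.256) → (33.967,106.256) → (33.967,44.608) → (18.594,44.608) → (18.594,106.256). Closed: final G1 returns to the first vertex.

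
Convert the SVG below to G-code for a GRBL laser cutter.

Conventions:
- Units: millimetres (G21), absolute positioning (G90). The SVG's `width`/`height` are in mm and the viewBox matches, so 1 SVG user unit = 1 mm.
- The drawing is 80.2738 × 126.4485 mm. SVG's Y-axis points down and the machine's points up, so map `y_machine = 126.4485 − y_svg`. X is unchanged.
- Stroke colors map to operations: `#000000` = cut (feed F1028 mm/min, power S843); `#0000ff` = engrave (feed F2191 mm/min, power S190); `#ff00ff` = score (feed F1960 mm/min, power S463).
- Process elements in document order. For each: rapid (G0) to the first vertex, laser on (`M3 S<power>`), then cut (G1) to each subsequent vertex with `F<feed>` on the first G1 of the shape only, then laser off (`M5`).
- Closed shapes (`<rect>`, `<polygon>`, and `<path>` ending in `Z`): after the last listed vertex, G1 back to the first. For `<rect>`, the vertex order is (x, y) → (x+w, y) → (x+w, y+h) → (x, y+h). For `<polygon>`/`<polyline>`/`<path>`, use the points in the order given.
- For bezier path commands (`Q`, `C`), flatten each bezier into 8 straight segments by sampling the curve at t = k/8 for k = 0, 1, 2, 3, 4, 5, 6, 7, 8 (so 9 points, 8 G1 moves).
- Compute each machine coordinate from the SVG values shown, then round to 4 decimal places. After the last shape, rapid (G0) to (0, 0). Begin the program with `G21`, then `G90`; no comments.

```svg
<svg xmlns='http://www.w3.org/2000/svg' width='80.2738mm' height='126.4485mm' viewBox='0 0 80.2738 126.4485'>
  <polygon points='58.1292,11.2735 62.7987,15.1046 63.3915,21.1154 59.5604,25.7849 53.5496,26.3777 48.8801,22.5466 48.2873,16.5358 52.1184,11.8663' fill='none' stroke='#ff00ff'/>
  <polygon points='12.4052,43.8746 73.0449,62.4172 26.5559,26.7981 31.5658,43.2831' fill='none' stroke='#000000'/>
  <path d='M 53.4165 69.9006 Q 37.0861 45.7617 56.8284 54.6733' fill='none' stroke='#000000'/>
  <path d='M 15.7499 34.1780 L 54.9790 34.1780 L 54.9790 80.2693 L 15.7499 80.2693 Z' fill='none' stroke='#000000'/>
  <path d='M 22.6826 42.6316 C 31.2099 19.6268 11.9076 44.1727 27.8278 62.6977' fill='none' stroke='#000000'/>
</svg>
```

viewBox `0 0 80.2738 126.4485` with mm width/height → 1 unit = 1 mm. Flip: y_m = 126.4485 − y_svg.

**Shape 1** — `<polygon>` regular polygon, stroke `#ff00ff` → score (S463, F1960). Machine vertices: (58.1292,115.1750) → (62.7987,111.3439) → (63.3915,105.3331) → (59.5604,100.6636) → (53.5496,100.0708) → (48.8801,103.9019) → (48.2873,109.9127) → (52.1184,114.5822) → (58.1292,115.1750). Closed: final G1 returns to the first vertex.

**Shape 2** — `<polygon>` closed polygon, stroke `#000000` → cut (S843, F1028). Machine vertices: (12.4052,82.5739) → (73.0449,64.0313) → (26.5559,99.6504) → (31.5658,83.1654) → (12.4052,82.5739). Closed: final G1 returns to the first vertex.

**Shape 3** — `<path>` quadratic bezier, stroke `#000000` → cut (S843, F1028). Control points (SVG): P0=(53.4165,69.9006), P1=(37.0861,45.7617), P2=(56.8284,54.6733); sampled at t=k/8. Machine vertices: (53.4165,56.5479) → (49.8975,62.0662) → (47.5058,66.5517) → (46.2414,70.0043) → (46.1043,72.4242) → (47.0944,73.8112) → (49.2118,74.1653) → (52.4565,73.4867) → (56.8284,71.7752). Open path.

**Shape 4** — `<path>` rectangle, stroke `#000000` → cut (S843, F1028). Machine vertices: (15.7499,92.2705) → (54.9790,92.2705) → (54.9790,46.1792) → (15.7499,46.1792) → (15.7499,92.2705). Closed: final G1 returns to the first vertex.

**Shape 5** — `<path>` cubic bezier, stroke `#000000` → cut (S843, F1028). Control points (SVG): P0=(22.6826,42.6316), P1=(31.2099,19.6268), P2=(11.9076,44.1727), P3=(27.8278,62.6977); sampled at t=k/8. Machine vertices: (22.6826,83.8169) → (24.6990,90.3194) → (24.8452,92.9918) → (23.8602,92.4619) → (22.4829,89.3575) → (21.4521,84.3064) → (21.5067,77.9364) → (23.3856,70.8753) → (27.8278,63.7508). Open path.

G21
G90
G0 X58.1292 Y115.1750
M3 S463
G1 X62.7987 Y111.3439 F1960
G1 X63.3915 Y105.3331
G1 X59.5604 Y100.6636
G1 X53.5496 Y100.0708
G1 X48.8801 Y103.9019
G1 X48.2873 Y109.9127
G1 X52.1184 Y114.5822
G1 X58.1292 Y115.1750
M5
G0 X12.4052 Y82.5739
M3 S843
G1 X73.0449 Y64.0313 F1028
G1 X26.5559 Y99.6504
G1 X31.5658 Y83.1654
G1 X12.4052 Y82.5739
M5
G0 X53.4165 Y56.5479
M3 S843
G1 X49.8975 Y62.0662 F1028
G1 X47.5058 Y66.5517
G1 X46.2414 Y70.0043
G1 X46.1043 Y72.4242
G1 X47.0944 Y73.8112
G1 X49.2118 Y74.1653
G1 X52.4565 Y73.4867
G1 X56.8284 Y71.7752
M5
G0 X15.7499 Y92.2705
M3 S843
G1 X54.9790 Y92.2705 F1028
G1 X54.9790 Y46.1792
G1 X15.7499 Y46.1792
G1 X15.7499 Y92.2705
M5
G0 X22.6826 Y83.8169
M3 S843
G1 X24.6990 Y90.3194 F1028
G1 X24.8452 Y92.9918
G1 X23.8602 Y92.4619
G1 X22.4829 Y89.3575
G1 X21.4521 Y84.3064
G1 X21.5067 Y77.9364
G1 X23.3856 Y70.8753
G1 X27.8278 Y63.7508
M5
G0 X0.0000 Y0.0000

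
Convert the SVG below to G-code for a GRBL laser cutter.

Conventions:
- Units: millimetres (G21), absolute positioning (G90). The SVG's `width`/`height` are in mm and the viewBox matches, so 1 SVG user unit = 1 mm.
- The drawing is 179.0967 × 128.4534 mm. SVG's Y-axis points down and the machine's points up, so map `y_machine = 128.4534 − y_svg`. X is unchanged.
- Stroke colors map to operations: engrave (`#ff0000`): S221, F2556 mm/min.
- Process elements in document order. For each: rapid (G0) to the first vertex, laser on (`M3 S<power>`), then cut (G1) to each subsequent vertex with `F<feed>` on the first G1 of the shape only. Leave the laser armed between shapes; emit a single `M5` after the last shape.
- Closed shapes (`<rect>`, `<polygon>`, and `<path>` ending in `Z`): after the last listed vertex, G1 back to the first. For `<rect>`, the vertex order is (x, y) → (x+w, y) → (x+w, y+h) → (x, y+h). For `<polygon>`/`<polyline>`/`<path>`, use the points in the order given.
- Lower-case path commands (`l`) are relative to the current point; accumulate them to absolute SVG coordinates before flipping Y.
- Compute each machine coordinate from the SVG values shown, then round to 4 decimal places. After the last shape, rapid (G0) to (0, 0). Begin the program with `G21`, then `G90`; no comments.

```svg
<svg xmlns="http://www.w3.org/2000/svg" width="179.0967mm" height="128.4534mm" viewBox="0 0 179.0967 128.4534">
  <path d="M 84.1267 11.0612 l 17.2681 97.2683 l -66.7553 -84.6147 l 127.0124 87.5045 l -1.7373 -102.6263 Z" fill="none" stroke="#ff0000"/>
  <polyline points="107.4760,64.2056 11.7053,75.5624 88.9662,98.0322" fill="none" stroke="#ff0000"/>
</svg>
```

G21
G90
G0 X84.1267 Y117.3922
M3 S221
G1 X101.3948 Y20.1239 F2556
G1 X34.6395 Y104.7386
G1 X161.6519 Y17.2341
G1 X159.9146 Y119.8604
G1 X84.1267 Y117.3922
G0 X107.4760 Y64.2478
M3 S221
G1 X11.7053 Y52.8910 F2556
G1 X88.9662 Y30.4212
M5
G0 X0.0000 Y0.0000

Since the viewBox matches the mm dimensions, user units are millimetres directly. The only transform is the Y-flip y_m = 128.4534 − y_svg.

Shape 1 is a closed polygon drawn with `<path>`. Its stroke #ff0000 means engrave at S221, F2556. After flipping Y the toolpath is (84.1267,117.3922) → (101.3948,20.1239) → (34.6395,104.7386) → (161.6519,17.2341) → (159.9146,119.8604) → (84.1267,117.3922), returning to the start.

Shape 2 is a open polyline drawn with `<polyline>`. Its stroke #ff0000 means engrave at S221, F2556. After flipping Y the toolpath is (107.4760,64.2478) → (11.7053,52.8910) → (88.9662,30.4212).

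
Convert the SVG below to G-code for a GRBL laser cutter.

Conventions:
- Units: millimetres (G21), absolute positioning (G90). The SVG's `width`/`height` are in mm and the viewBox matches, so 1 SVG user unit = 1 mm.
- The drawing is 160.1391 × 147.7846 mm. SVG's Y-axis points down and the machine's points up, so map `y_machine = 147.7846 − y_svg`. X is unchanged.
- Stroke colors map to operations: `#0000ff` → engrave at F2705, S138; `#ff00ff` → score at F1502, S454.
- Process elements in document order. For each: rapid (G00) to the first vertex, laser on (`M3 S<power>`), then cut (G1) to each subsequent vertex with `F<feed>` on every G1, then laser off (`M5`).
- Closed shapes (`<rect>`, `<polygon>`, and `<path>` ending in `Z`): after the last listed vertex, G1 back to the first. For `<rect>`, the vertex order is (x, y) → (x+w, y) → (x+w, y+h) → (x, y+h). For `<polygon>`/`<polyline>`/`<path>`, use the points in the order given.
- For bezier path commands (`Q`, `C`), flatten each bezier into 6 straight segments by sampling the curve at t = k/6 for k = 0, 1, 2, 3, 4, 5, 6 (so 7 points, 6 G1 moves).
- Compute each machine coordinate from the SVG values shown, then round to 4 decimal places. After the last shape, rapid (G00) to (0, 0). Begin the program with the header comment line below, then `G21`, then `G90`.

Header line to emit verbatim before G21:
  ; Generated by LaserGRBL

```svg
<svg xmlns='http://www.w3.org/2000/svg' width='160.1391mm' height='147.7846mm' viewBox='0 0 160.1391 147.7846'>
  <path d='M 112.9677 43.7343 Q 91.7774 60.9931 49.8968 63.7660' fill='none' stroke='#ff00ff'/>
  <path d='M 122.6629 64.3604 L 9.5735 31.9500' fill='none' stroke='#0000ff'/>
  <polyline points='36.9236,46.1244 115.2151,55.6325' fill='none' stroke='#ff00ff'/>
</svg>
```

viewBox `0 0 160.1391 147.7846` with mm width/height → 1 unit = 1 mm. Flip: y_m = 147.7846 − y_svg.

**Shape 1** — `<path>` quadratic bezier, stroke `#ff00ff` → score (S454, F1502). Control points (SVG): P0=(112.9677,43.7343), P1=(91.7774,60.9931), P2=(49.8968,63.7660); sampled at t=k/6. Machine vertices: (112.9677,104.0503) → (105.3295,98.6998) → (96.5419,94.1540) → (86.6048,90.4130) → (75.5183,87.4767) → (63.2823,85.3453) → (49.8968,84.0186). Open path.

**Shape 2** — `<path>` line segment, stroke `#0000ff` → engrave (S138, F2705). Machine vertices: (122.6629,83.4242) → (9.5735,115.8346). Open path.

**Shape 3** — `<polyline>` line segment, stroke `#ff00ff` → score (S454, F1502). Machine vertices: (36.9236,101.6602) → (115.2151,92.1521). Open path.

; Generated by LaserGRBL
G21
G90
G00 X112.9677 Y104.0503
M3 S454
G1 X105.3295 Y98.6998 F1502
G1 X96.5419 Y94.1540 F1502
G1 X86.6048 Y90.4130 F1502
G1 X75.5183 Y87.4767 F1502
G1 X63.2823 Y85.3453 F1502
G1 X49.8968 Y84.0186 F1502
M5
G00 X122.6629 Y83.4242
M3 S138
G1 X9.5735 Y115.8346 F2705
M5
G00 X36.9236 Y101.6602
M3 S454
G1 X115.2151 Y92.1521 F1502
M5
G00 X0.0000 Y0.0000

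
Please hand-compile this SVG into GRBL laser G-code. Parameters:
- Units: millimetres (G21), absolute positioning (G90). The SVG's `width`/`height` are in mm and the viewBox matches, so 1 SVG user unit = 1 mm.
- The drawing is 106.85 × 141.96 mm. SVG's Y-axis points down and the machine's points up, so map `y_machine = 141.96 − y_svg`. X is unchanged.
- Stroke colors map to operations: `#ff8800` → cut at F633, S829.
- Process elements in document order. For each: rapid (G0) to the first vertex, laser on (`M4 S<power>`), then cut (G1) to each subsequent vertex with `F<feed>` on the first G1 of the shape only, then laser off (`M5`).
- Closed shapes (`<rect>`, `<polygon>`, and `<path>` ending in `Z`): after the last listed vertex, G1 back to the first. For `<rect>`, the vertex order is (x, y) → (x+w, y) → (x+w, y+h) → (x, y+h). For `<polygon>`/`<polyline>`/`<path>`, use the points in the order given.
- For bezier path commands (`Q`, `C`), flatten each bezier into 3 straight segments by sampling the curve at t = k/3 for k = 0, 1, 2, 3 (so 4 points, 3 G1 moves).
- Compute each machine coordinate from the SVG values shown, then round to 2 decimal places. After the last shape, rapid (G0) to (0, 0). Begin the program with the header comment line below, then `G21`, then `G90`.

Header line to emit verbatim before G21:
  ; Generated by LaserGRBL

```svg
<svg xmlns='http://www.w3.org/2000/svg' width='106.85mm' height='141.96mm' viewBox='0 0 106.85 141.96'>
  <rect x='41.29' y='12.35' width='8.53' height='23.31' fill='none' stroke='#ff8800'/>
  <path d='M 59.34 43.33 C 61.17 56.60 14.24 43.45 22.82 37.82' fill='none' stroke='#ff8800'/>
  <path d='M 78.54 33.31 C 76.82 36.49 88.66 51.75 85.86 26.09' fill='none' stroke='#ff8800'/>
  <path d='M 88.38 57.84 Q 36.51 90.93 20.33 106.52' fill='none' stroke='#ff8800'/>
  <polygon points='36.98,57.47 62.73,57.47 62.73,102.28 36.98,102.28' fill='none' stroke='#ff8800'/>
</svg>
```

viewBox `0 0 106.85 141.96` with mm width/height → 1 unit = 1 mm. Flip: y_m = 141.96 − y_svg.

**Shape 1** — `<rect>` rectangle, stroke `#ff8800` → cut (S829, F633). Machine vertices: (41.29,129.61) → (49.82,129.61) → (49.82,106.30) → (41.29,106.30) → (41.29,129.61). Closed: final G1 returns to the first vertex.

**Shape 2** — `<path>` cubic bezier, stroke `#ff8800` → cut (S829, F633). Control points (SVG): P0=(59.34,43.33), P1=(61.17,56.60), P2=(14.24,43.45), P3=(22.82,37.82); sampled at t=k/3. Machine vertices: (59.34,98.63) → (48.78,92.91) → (28.88,97.26) → (22.82,104.14). Open path.

**Shape 3** — `<path>` cubic bezier, stroke `#ff8800` → cut (S829, F633). Control points (SVG): P0=(78.54,33.31), P1=(76.82,36.49), P2=(88.66,51.75), P3=(85.86,26.09); sampled at t=k/3. Machine vertices: (78.54,108.65) → (80.30,103.41) → (84.82,101.89) → (85.86,115.87). Open path.

**Shape 4** — `<path>` quadratic bezier, stroke `#ff8800` → cut (S829, F633). Control points (SVG): P0=(88.38,57.84), P1=(36.51,90.93), P2=(20.33,106.52); sampled at t=k/3. Machine vertices: (88.38,84.12) → (57.77,64.00) → (35.08,47.78) → (20.33,35.44). Open path.

**Shape 5** — `<polygon>` rectangle, stroke `#ff8800` → cut (S829, F633). Machine vertices: (36.98,84.49) → (62.73,84.49) → (62.73,39.68) → (36.98,39.68) → (36.98,84.49). Closed: final G1 returns to the first vertex.

; Generated by LaserGRBL
G21
G90
G0 X41.29 Y129.61
M4 S829
G1 X49.82 Y129.61 F633
G1 X49.82 Y106.30
G1 X41.29 Y106.30
G1 X41.29 Y129.61
M5
G0 X59.34 Y98.63
M4 S829
G1 X48.78 Y92.91 F633
G1 X28.88 Y97.26
G1 X22.82 Y104.14
M5
G0 X78.54 Y108.65
M4 S829
G1 X80.30 Y103.41 F633
G1 X84.82 Y101.89
G1 X85.86 Y115.87
M5
G0 X88.38 Y84.12
M4 S829
G1 X57.77 Y64.00 F633
G1 X35.08 Y47.78
G1 X20.33 Y35.44
M5
G0 X36.98 Y84.49
M4 S829
G1 X62.73 Y84.49 F633
G1 X62.73 Y39.68
G1 X36.98 Y39.68
G1 X36.98 Y84.49
M5
G0 X0.00 Y0.00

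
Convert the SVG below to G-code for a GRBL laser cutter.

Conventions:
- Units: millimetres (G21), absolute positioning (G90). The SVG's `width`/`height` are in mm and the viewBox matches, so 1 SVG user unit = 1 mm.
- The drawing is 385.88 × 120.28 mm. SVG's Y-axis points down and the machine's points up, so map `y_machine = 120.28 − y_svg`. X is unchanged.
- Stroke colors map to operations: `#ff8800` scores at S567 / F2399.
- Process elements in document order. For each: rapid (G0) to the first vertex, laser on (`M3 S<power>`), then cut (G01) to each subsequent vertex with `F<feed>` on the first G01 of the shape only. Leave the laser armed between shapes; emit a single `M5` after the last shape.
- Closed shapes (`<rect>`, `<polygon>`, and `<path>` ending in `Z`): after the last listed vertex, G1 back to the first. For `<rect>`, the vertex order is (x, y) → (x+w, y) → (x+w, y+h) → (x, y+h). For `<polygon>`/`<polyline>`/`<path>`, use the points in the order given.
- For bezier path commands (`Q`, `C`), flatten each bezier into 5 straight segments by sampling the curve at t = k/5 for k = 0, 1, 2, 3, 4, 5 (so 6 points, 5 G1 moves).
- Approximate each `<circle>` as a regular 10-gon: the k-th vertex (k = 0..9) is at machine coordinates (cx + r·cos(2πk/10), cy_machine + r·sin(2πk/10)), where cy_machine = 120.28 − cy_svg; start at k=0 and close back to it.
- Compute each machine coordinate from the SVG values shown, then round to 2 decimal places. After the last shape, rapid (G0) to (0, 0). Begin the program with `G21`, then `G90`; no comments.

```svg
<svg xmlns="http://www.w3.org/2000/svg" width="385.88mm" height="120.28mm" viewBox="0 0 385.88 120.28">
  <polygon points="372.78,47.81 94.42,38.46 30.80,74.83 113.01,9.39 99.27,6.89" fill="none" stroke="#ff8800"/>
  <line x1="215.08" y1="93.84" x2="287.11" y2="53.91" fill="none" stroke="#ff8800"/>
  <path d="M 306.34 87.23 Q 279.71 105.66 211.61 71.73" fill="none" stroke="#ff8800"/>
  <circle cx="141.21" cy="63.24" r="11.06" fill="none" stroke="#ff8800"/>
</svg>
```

1 u = 1 mm; y_m = 120.28 − y.

[1] `<polygon>` closed polygon, #ff8800→score S567 F2399: (372.78,72.47) → (94.42,81.82) → (30.80,45.45) → (113.01,110.89) → (99.27,113.39) → (372.78,72.47) (closed)

[2] `<line>` line segment, #ff8800→score S567 F2399: (215.08,26.44) → (287.11,66.37)

[3] `<path>` quadratic bezier, #ff8800→score S567 F2399: (306.34,33.05) → (294.03,27.77) → (278.40,26.68) → (259.45,29.78) → (237.19,37.07) → (211.61,48.55)

[4] `<circle>` circle, #ff8800→score S567 F2399: (152.27,57.04) → (150.16,63.54) → (144.63,67.56) → (137.79,67.56) → (132.26,63.54) → (130.15,57.04) → (132.26,50.54) → (137.79,46.52) → (144.63,46.52) → (150.16,50.54) → (152.27,57.04) (closed)

G21
G90
G0 X372.78 Y72.47
M3 S567
G01 X94.42 Y81.82 F2399
G01 X30.80 Y45.45
G01 X113.01 Y110.89
G01 X99.27 Y113.39
G01 X372.78 Y72.47
G0 X215.08 Y26.44
M3 S567
G01 X287.11 Y66.37 F2399
G0 X306.34 Y33.05
M3 S567
G01 X294.03 Y27.77 F2399
G01 X278.40 Y26.68
G01 X259.45 Y29.78
G01 X237.19 Y37.07
G01 X211.61 Y48.55
G0 X152.27 Y57.04
M3 S567
G01 X150.16 Y63.54 F2399
G01 X144.63 Y67.56
G01 X137.79 Y67.56
G01 X132.26 Y63.54
G01 X130.15 Y57.04
G01 X132.26 Y50.54
G01 X137.79 Y46.52
G01 X144.63 Y46.52
G01 X150.16 Y50.54
G01 X152.27 Y57.04
M5
G0 X0.00 Y0.00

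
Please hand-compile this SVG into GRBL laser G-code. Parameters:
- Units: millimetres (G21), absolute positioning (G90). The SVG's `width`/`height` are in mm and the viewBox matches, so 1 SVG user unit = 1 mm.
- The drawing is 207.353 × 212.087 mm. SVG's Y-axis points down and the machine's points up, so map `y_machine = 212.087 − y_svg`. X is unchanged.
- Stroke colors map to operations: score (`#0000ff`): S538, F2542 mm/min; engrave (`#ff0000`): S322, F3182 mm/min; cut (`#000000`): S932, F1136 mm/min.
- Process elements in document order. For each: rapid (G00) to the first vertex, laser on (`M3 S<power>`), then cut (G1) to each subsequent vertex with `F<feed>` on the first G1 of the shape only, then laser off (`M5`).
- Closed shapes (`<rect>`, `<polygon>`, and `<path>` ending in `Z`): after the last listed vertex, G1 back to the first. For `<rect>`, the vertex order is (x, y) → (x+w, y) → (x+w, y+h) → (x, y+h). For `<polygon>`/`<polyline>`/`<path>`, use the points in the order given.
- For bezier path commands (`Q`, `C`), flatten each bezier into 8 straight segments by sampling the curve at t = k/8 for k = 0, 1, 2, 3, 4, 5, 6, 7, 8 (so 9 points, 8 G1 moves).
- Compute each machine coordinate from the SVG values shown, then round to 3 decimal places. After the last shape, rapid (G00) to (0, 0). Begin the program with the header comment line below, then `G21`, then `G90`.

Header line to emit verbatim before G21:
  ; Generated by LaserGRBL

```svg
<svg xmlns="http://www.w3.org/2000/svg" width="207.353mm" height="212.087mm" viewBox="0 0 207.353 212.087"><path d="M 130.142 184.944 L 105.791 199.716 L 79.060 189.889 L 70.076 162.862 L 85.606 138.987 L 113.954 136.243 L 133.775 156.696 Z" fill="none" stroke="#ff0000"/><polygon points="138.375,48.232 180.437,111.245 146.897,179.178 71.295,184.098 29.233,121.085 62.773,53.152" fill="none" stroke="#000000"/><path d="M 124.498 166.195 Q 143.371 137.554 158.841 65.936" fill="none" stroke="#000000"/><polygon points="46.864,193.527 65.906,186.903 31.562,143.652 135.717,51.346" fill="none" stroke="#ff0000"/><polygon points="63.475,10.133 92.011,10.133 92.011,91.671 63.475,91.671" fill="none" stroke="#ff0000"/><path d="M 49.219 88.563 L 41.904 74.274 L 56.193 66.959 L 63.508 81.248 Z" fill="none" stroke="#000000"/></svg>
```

1 u = 1 mm; y_m = 212.087 − y.

[1] `<path>` regular polygon, #ff0000→engrave S322 F3182: (130.142,27.143) → (105.791,12.371) → (79.060,22.198) → (70.076,49.225) → (85.606,73.100) → (113.954,75.844) → (133.775,55.391) → (130.142,27.143) (closed)

[2] `<polygon>` regular polygon, #000000→cut S932 F1136: (138.375,163.855) → (180.437,100.842) → (146.897,32.909) → (71.295,27.989) → (29.233,91.002) → (62.773,158.935) → (138.375,163.855) (closed)

[3] `<path>` quadratic bezier, #000000→cut S932 F1136: (124.498,45.892) → (129.163,53.724) → (133.722,62.899) → (138.174,73.416) → (142.520,85.277) → (146.760,98.481) → (150.893,113.028) → (154.920,128.918) → (158.841,146.151)

[4] `<polygon>` closed polygon, #ff0000→engrave S322 F3182: (46.864,18.560) → (65.906,25.184) → (31.562,68.435) → (135.717,160.741) → (46.864,18.560) (closed)

[5] `<polygon>` rectangle, #ff0000→engrave S322 F3182: (63.475,201.954) → (92.011,201.954) → (92.011,120.416) → (63.475,120.416) → (63.475,201.954) (closed)

[6] `<path>` regular polygon, #000000→cut S932 F1136: (49.219,123.524) → (41.904,137.813) → (56.193,145.128) → (63.508,130.839) → (49.219,123.524) (closed)

; Generated by LaserGRBL
G21
G90
G00 X130.142 Y27.143
M3 S322
G1 X105.791 Y12.371 F3182
G1 X79.060 Y22.198
G1 X70.076 Y49.225
G1 X85.606 Y73.100
G1 X113.954 Y75.844
G1 X133.775 Y55.391
G1 X130.142 Y27.143
M5
G00 X138.375 Y163.855
M3 S932
G1 X180.437 Y100.842 F1136
G1 X146.897 Y32.909
G1 X71.295 Y27.989
G1 X29.233 Y91.002
G1 X62.773 Y158.935
G1 X138.375 Y163.855
M5
G00 X124.498 Y45.892
M3 S932
G1 X129.163 Y53.724 F1136
G1 X133.722 Y62.899
G1 X138.174 Y73.416
G1 X142.520 Y85.277
G1 X146.760 Y98.481
G1 X150.893 Y113.028
G1 X154.920 Y128.918
G1 X158.841 Y146.151
M5
G00 X46.864 Y18.560
M3 S322
G1 X65.906 Y25.184 F3182
G1 X31.562 Y68.435
G1 X135.717 Y160.741
G1 X46.864 Y18.560
M5
G00 X63.475 Y201.954
M3 S322
G1 X92.011 Y201.954 F3182
G1 X92.011 Y120.416
G1 X63.475 Y120.416
G1 X63.475 Y201.954
M5
G00 X49.219 Y123.524
M3 S932
G1 X41.904 Y137.813 F1136
G1 X56.193 Y145.128
G1 X63.508 Y130.839
G1 X49.219 Y123.524
M5
G00 X0.000 Y0.000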